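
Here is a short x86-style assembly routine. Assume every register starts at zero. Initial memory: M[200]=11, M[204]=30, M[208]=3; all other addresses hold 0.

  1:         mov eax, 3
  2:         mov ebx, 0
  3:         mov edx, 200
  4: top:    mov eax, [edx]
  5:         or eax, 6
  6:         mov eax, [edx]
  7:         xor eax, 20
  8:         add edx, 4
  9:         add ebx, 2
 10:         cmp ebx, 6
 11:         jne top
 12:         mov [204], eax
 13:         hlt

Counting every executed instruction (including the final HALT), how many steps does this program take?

29

after mov eax, 3: eax=3
after mov ebx, 0: ebx=0
after mov edx, 200: edx=200
after mov eax, [edx]: eax=M[200]=11
after or eax, 6: eax=11|6=15
after mov eax, [edx]: eax=M[200]=11
after xor eax, 20: eax=11^20=31
after add edx, 4: edx=200+4=204
after add ebx, 2: ebx=0+2=2
cmp ebx, 6  (cmp 2,6)
jne top: taken
after mov eax, [edx]: eax=M[204]=30
after or eax, 6: eax=30|6=30
after mov eax, [edx]: eax=M[204]=30
after xor eax, 20: eax=30^20=10
after add edx, 4: edx=204+4=208
after add ebx, 2: ebx=2+2=4
cmp ebx, 6  (cmp 4,6)
jne top: taken
after mov eax, [edx]: eax=M[208]=3
after or eax, 6: eax=3|6=7
after mov eax, [edx]: eax=M[208]=3
after xor eax, 20: eax=3^20=23
after add edx, 4: edx=208+4=212
after add ebx, 2: ebx=4+2=6
cmp ebx, 6  (cmp 6,6)
jne top: not taken
mov [204], eax → M[204]=23
halt.
Total executed instructions: 29.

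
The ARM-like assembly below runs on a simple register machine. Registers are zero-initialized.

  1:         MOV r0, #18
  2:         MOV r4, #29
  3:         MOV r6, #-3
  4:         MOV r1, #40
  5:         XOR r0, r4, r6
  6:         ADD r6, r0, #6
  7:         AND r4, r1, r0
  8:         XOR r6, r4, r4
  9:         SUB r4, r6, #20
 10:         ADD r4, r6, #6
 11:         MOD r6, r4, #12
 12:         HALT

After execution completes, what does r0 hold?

r0=18
r4=29
r6=-3
r1=40
r0=29^(-3)=-32
r6=(-32)+6=-26
r4=40&(-32)=32
r6=32^32=0
r4=0-20=-20
r4=0+6=6
r6=6%12=6
halt.

-32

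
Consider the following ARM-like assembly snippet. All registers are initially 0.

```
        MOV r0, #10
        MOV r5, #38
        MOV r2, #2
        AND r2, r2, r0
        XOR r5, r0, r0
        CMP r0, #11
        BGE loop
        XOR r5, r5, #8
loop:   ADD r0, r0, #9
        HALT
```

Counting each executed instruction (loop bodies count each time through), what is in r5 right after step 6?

0

MOV r0, #10 → r0=10
MOV r5, #38 → r5=38
MOV r2, #2 → r2=2
AND r2, r2, r0 → r2=2&10=2
XOR r5, r0, r0 → r5=10^10=0
CMP r0, #11  (cmp 10,11)
After step 6: r5 = 0.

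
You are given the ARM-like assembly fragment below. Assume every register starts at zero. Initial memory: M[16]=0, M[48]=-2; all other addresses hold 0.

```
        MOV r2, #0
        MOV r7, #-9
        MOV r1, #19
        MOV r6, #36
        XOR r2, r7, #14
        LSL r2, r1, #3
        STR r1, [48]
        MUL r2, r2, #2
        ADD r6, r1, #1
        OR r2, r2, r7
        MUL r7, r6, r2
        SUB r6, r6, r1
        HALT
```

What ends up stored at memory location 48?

after MOV r2, #0: r2=0
after MOV r7, #-9: r7=-9
after MOV r1, #19: r1=19
after MOV r6, #36: r6=36
after XOR r2, r7, #14: r2=(-9)^14=-7
after LSL r2, r1, #3: r2=19<<3=152
STR r1, [48] → M[48]=19
after MUL r2, r2, #2: r2=152*2=304
after ADD r6, r1, #1: r6=19+1=20
after OR r2, r2, r7: r2=304|(-9)=-9
after MUL r7, r6, r2: r7=20*(-9)=-180
after SUB r6, r6, r1: r6=20-19=1
halt.

19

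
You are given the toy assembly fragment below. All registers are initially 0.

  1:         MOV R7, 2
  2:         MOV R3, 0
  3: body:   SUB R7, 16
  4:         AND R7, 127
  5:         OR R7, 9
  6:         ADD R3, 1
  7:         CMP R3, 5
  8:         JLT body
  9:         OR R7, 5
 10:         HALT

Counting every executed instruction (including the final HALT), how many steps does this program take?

MOV R7, 2 → R7=2
MOV R3, 0 → R3=0
SUB R7, 16 → R7=2-16=-14
AND R7, 127 → R7=(-14)&127=114
OR R7, 9 → R7=114|9=123
ADD R3, 1 → R3=0+1=1
CMP R3, 5  (cmp 1,5)
JLT body: taken
SUB R7, 16 → R7=123-16=107
AND R7, 127 → R7=107&127=107
OR R7, 9 → R7=107|9=107
ADD R3, 1 → R3=1+1=2
CMP R3, 5  (cmp 2,5)
JLT body: taken
SUB R7, 16 → R7=107-16=91
AND R7, 127 → R7=91&127=91
OR R7, 9 → R7=91|9=91
ADD R3, 1 → R3=2+1=3
CMP R3, 5  (cmp 3,5)
JLT body: taken
SUB R7, 16 → R7=91-16=75
AND R7, 127 → R7=75&127=75
OR R7, 9 → R7=75|9=75
ADD R3, 1 → R3=3+1=4
CMP R3, 5  (cmp 4,5)
JLT body: taken
SUB R7, 16 → R7=75-16=59
AND R7, 127 → R7=59&127=59
OR R7, 9 → R7=59|9=59
ADD R3, 1 → R3=4+1=5
CMP R3, 5  (cmp 5,5)
JLT body: not taken
OR R7, 5 → R7=59|5=63
halt.
Total executed instructions: 34.

34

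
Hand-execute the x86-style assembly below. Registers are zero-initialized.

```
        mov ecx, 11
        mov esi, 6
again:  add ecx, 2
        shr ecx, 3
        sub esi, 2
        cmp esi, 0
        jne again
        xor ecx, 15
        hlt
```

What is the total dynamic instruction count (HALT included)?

19

ecx=11
esi=6
ecx=11+2=13
ecx=13>>3=1
esi=6-2=4
cmp esi, 0  (cmp 4,0)
jne again: taken
ecx=1+2=3
ecx=3>>3=0
esi=4-2=2
cmp esi, 0  (cmp 2,0)
jne again: taken
ecx=0+2=2
ecx=2>>3=0
esi=2-2=0
cmp esi, 0  (cmp 0,0)
jne again: not taken
ecx=0^15=15
halt.
Total executed instructions: 19.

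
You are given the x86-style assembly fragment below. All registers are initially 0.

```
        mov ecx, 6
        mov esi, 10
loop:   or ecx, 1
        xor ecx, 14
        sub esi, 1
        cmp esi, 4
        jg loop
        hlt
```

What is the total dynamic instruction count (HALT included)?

33

after mov ecx, 6: ecx=6
after mov esi, 10: esi=10
after or ecx, 1: ecx=6|1=7
after xor ecx, 14: ecx=7^14=9
after sub esi, 1: esi=10-1=9
cmp esi, 4  (cmp 9,4)
jg loop: taken
after or ecx, 1: ecx=9|1=9
after xor ecx, 14: ecx=9^14=7
after sub esi, 1: esi=9-1=8
cmp esi, 4  (cmp 8,4)
jg loop: taken
after or ecx, 1: ecx=7|1=7
after xor ecx, 14: ecx=7^14=9
after sub esi, 1: esi=8-1=7
cmp esi, 4  (cmp 7,4)
jg loop: taken
after or ecx, 1: ecx=9|1=9
after xor ecx, 14: ecx=9^14=7
after sub esi, 1: esi=7-1=6
cmp esi, 4  (cmp 6,4)
jg loop: taken
after or ecx, 1: ecx=7|1=7
after xor ecx, 14: ecx=7^14=9
after sub esi, 1: esi=6-1=5
cmp esi, 4  (cmp 5,4)
jg loop: taken
after or ecx, 1: ecx=9|1=9
after xor ecx, 14: ecx=9^14=7
after sub esi, 1: esi=5-1=4
cmp esi, 4  (cmp 4,4)
jg loop: not taken
halt.
Total executed instructions: 33.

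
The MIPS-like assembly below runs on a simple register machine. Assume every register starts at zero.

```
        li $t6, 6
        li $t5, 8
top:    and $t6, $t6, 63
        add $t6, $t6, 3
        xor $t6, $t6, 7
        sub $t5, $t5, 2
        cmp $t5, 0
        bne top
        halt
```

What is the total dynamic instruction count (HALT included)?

li $t6, 6 → $t6=6
li $t5, 8 → $t5=8
and $t6, $t6, 63 → $t6=6&63=6
add $t6, $t6, 3 → $t6=6+3=9
xor $t6, $t6, 7 → $t6=9^7=14
sub $t5, $t5, 2 → $t5=8-2=6
cmp $t5, 0  (cmp 6,0)
bne top: taken
and $t6, $t6, 63 → $t6=14&63=14
add $t6, $t6, 3 → $t6=14+3=17
xor $t6, $t6, 7 → $t6=17^7=22
sub $t5, $t5, 2 → $t5=6-2=4
cmp $t5, 0  (cmp 4,0)
bne top: taken
and $t6, $t6, 63 → $t6=22&63=22
add $t6, $t6, 3 → $t6=22+3=25
xor $t6, $t6, 7 → $t6=25^7=30
sub $t5, $t5, 2 → $t5=4-2=2
cmp $t5, 0  (cmp 2,0)
bne top: taken
and $t6, $t6, 63 → $t6=30&63=30
add $t6, $t6, 3 → $t6=30+3=33
xor $t6, $t6, 7 → $t6=33^7=38
sub $t5, $t5, 2 → $t5=2-2=0
cmp $t5, 0  (cmp 0,0)
bne top: not taken
halt.
Total executed instructions: 27.

27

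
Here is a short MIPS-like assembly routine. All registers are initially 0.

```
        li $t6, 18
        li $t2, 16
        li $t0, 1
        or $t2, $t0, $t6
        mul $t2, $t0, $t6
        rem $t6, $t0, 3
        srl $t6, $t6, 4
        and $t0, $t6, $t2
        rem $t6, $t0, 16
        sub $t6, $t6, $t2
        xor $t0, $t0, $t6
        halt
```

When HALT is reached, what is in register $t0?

-18

li $t6, 18 → $t6=18
li $t2, 16 → $t2=16
li $t0, 1 → $t0=1
or $t2, $t0, $t6 → $t2=1|18=19
mul $t2, $t0, $t6 → $t2=1*18=18
rem $t6, $t0, 3 → $t6=1%3=1
srl $t6, $t6, 4 → $t6=1>>4=0
and $t0, $t6, $t2 → $t0=0&18=0
rem $t6, $t0, 16 → $t6=0%16=0
sub $t6, $t6, $t2 → $t6=0-18=-18
xor $t0, $t0, $t6 → $t0=0^(-18)=-18
halt.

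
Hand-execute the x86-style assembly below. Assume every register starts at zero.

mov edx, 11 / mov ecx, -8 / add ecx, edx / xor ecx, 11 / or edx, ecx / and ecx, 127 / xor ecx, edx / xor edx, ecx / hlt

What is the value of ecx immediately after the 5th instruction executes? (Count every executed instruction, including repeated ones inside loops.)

after mov edx, 11: edx=11
after mov ecx, -8: ecx=-8
after add ecx, edx: ecx=(-8)+11=3
after xor ecx, 11: ecx=3^11=8
after or edx, ecx: edx=11|8=11
After step 5: ecx = 8.

8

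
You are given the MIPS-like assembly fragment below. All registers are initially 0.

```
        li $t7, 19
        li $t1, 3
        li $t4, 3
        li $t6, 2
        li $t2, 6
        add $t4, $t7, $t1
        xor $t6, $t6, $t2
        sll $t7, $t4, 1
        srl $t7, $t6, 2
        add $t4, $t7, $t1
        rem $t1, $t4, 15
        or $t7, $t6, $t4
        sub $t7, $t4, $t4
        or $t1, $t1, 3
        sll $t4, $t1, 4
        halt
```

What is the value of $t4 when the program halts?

112

li $t7, 19 → $t7=19
li $t1, 3 → $t1=3
li $t4, 3 → $t4=3
li $t6, 2 → $t6=2
li $t2, 6 → $t2=6
add $t4, $t7, $t1 → $t4=19+3=22
xor $t6, $t6, $t2 → $t6=2^6=4
sll $t7, $t4, 1 → $t7=22<<1=44
srl $t7, $t6, 2 → $t7=4>>2=1
add $t4, $t7, $t1 → $t4=1+3=4
rem $t1, $t4, 15 → $t1=4%15=4
or $t7, $t6, $t4 → $t7=4|4=4
sub $t7, $t4, $t4 → $t7=4-4=0
or $t1, $t1, 3 → $t1=4|3=7
sll $t4, $t1, 4 → $t4=7<<4=112
halt.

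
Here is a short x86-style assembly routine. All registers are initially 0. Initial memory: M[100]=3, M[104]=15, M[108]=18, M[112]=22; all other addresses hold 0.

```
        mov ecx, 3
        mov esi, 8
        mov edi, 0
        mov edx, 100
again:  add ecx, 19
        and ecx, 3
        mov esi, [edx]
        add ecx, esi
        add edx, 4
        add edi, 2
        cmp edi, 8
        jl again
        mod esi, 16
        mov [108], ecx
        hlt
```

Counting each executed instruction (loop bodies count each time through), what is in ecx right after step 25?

ecx=3
esi=8
edi=0
edx=100
ecx=3+19=22
ecx=22&3=2
esi=M[100]=3
ecx=2+3=5
edx=100+4=104
edi=0+2=2
cmp edi, 8  (cmp 2,8)
jl again: taken
ecx=5+19=24
ecx=24&3=0
esi=M[104]=15
ecx=0+15=15
edx=104+4=108
edi=2+2=4
cmp edi, 8  (cmp 4,8)
jl again: taken
ecx=15+19=34
ecx=34&3=2
esi=M[108]=18
ecx=2+18=20
edx=108+4=112
After step 25: ecx = 20.

20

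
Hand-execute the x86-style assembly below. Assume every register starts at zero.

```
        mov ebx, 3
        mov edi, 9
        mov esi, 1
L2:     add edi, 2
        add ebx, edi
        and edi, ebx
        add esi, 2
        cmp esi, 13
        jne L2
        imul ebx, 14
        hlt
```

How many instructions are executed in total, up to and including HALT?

after mov ebx, 3: ebx=3
after mov edi, 9: edi=9
after mov esi, 1: esi=1
after add edi, 2: edi=9+2=11
after add ebx, edi: ebx=3+11=14
after and edi, ebx: edi=11&14=10
after add esi, 2: esi=1+2=3
cmp esi, 13  (cmp 3,13)
jne L2: taken
after add edi, 2: edi=10+2=12
after add ebx, edi: ebx=14+12=26
after and edi, ebx: edi=12&26=8
after add esi, 2: esi=3+2=5
cmp esi, 13  (cmp 5,13)
jne L2: taken
after add edi, 2: edi=8+2=10
after add ebx, edi: ebx=26+10=36
after and edi, ebx: edi=10&36=0
after add esi, 2: esi=5+2=7
cmp esi, 13  (cmp 7,13)
jne L2: taken
after add edi, 2: edi=0+2=2
after add ebx, edi: ebx=36+2=38
after and edi, ebx: edi=2&38=2
after add esi, 2: esi=7+2=9
cmp esi, 13  (cmp 9,13)
jne L2: taken
after add edi, 2: edi=2+2=4
after add ebx, edi: ebx=38+4=42
after and edi, ebx: edi=4&42=0
after add esi, 2: esi=9+2=11
cmp esi, 13  (cmp 11,13)
jne L2: taken
after add edi, 2: edi=0+2=2
after add ebx, edi: ebx=42+2=44
after and edi, ebx: edi=2&44=0
after add esi, 2: esi=11+2=13
cmp esi, 13  (cmp 13,13)
jne L2: not taken
after imul ebx, 14: ebx=44*14=616
halt.
Total executed instructions: 41.

41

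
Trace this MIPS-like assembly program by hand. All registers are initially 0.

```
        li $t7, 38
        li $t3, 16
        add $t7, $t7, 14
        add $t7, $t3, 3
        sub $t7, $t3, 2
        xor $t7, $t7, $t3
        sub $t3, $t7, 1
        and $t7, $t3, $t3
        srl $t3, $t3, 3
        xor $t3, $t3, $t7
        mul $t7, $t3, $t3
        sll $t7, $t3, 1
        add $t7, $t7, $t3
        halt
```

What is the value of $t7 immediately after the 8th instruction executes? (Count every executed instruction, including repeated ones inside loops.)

after li $t7, 38: $t7=38
after li $t3, 16: $t3=16
after add $t7, $t7, 14: $t7=38+14=52
after add $t7, $t3, 3: $t7=16+3=19
after sub $t7, $t3, 2: $t7=16-2=14
after xor $t7, $t7, $t3: $t7=14^16=30
after sub $t3, $t7, 1: $t3=30-1=29
after and $t7, $t3, $t3: $t7=29&29=29
After step 8: $t7 = 29.

29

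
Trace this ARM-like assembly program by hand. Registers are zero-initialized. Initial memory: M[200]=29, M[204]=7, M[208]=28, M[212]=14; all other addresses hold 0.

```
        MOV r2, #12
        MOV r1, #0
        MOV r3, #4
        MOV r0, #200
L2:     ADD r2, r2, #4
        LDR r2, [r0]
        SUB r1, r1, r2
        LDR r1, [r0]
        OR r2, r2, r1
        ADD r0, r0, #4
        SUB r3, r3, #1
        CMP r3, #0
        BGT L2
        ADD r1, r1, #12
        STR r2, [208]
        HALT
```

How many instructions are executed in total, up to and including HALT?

43

MOV r2, #12 → r2=12
MOV r1, #0 → r1=0
MOV r3, #4 → r3=4
MOV r0, #200 → r0=200
ADD r2, r2, #4 → r2=12+4=16
LDR r2, [r0] → r2=M[200]=29
SUB r1, r1, r2 → r1=0-29=-29
LDR r1, [r0] → r1=M[200]=29
OR r2, r2, r1 → r2=29|29=29
ADD r0, r0, #4 → r0=200+4=204
SUB r3, r3, #1 → r3=4-1=3
CMP r3, #0  (cmp 3,0)
BGT L2: taken
ADD r2, r2, #4 → r2=29+4=33
LDR r2, [r0] → r2=M[204]=7
SUB r1, r1, r2 → r1=29-7=22
LDR r1, [r0] → r1=M[204]=7
OR r2, r2, r1 → r2=7|7=7
ADD r0, r0, #4 → r0=204+4=208
SUB r3, r3, #1 → r3=3-1=2
CMP r3, #0  (cmp 2,0)
BGT L2: taken
ADD r2, r2, #4 → r2=7+4=11
LDR r2, [r0] → r2=M[208]=28
SUB r1, r1, r2 → r1=7-28=-21
LDR r1, [r0] → r1=M[208]=28
OR r2, r2, r1 → r2=28|28=28
ADD r0, r0, #4 → r0=208+4=212
SUB r3, r3, #1 → r3=2-1=1
CMP r3, #0  (cmp 1,0)
BGT L2: taken
ADD r2, r2, #4 → r2=28+4=32
LDR r2, [r0] → r2=M[212]=14
SUB r1, r1, r2 → r1=28-14=14
LDR r1, [r0] → r1=M[212]=14
OR r2, r2, r1 → r2=14|14=14
ADD r0, r0, #4 → r0=212+4=216
SUB r3, r3, #1 → r3=1-1=0
CMP r3, #0  (cmp 0,0)
BGT L2: not taken
ADD r1, r1, #12 → r1=14+12=26
STR r2, [208] → M[208]=14
halt.
Total executed instructions: 43.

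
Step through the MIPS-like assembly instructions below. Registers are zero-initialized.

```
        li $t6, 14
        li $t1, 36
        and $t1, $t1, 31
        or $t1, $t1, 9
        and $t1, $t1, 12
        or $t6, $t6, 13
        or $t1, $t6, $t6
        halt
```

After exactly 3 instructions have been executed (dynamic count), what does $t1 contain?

li $t6, 14 → $t6=14
li $t1, 36 → $t1=36
and $t1, $t1, 31 → $t1=36&31=4
After step 3: $t1 = 4.

4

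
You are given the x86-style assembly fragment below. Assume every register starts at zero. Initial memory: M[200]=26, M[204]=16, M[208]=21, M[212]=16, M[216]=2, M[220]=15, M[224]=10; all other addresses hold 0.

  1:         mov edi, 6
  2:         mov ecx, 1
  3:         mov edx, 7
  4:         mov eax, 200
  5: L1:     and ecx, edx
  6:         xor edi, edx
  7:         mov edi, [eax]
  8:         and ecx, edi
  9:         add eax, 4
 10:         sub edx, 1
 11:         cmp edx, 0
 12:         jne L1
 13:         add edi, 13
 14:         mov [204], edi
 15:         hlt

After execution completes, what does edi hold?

23

mov edi, 6 → edi=6
mov ecx, 1 → ecx=1
mov edx, 7 → edx=7
mov eax, 200 → eax=200
and ecx, edx → ecx=1&7=1
xor edi, edx → edi=6^7=1
mov edi, [eax] → edi=M[200]=26
and ecx, edi → ecx=1&26=0
add eax, 4 → eax=200+4=204
sub edx, 1 → edx=7-1=6
cmp edx, 0  (cmp 6,0)
jne L1: taken
and ecx, edx → ecx=0&6=0
xor edi, edx → edi=26^6=28
mov edi, [eax] → edi=M[204]=16
and ecx, edi → ecx=0&16=0
add eax, 4 → eax=204+4=208
sub edx, 1 → edx=6-1=5
cmp edx, 0  (cmp 5,0)
jne L1: taken
and ecx, edx → ecx=0&5=0
xor edi, edx → edi=16^5=21
mov edi, [eax] → edi=M[208]=21
and ecx, edi → ecx=0&21=0
add eax, 4 → eax=208+4=212
sub edx, 1 → edx=5-1=4
cmp edx, 0  (cmp 4,0)
jne L1: taken
and ecx, edx → ecx=0&4=0
xor edi, edx → edi=21^4=17
mov edi, [eax] → edi=M[212]=16
and ecx, edi → ecx=0&16=0
add eax, 4 → eax=212+4=216
sub edx, 1 → edx=4-1=3
cmp edx, 0  (cmp 3,0)
jne L1: taken
and ecx, edx → ecx=0&3=0
xor edi, edx → edi=16^3=19
mov edi, [eax] → edi=M[216]=2
and ecx, edi → ecx=0&2=0
add eax, 4 → eax=216+4=220
sub edx, 1 → edx=3-1=2
cmp edx, 0  (cmp 2,0)
jne L1: taken
and ecx, edx → ecx=0&2=0
xor edi, edx → edi=2^2=0
mov edi, [eax] → edi=M[220]=15
and ecx, edi → ecx=0&15=0
add eax, 4 → eax=220+4=224
sub edx, 1 → edx=2-1=1
cmp edx, 0  (cmp 1,0)
jne L1: taken
and ecx, edx → ecx=0&1=0
xor edi, edx → edi=15^1=14
mov edi, [eax] → edi=M[224]=10
and ecx, edi → ecx=0&10=0
add eax, 4 → eax=224+4=228
sub edx, 1 → edx=1-1=0
cmp edx, 0  (cmp 0,0)
jne L1: not taken
add edi, 13 → edi=10+13=23
mov [204], edi → M[204]=23
halt.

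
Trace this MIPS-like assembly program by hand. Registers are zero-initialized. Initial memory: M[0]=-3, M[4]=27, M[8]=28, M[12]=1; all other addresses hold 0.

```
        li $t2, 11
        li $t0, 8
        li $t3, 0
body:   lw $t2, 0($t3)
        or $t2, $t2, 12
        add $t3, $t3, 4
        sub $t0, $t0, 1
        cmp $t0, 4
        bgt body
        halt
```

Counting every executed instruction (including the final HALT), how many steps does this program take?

28

li $t2, 11 → $t2=11
li $t0, 8 → $t0=8
li $t3, 0 → $t3=0
lw $t2, 0($t3) → $t2=M[0]=-3
or $t2, $t2, 12 → $t2=(-3)|12=-3
add $t3, $t3, 4 → $t3=0+4=4
sub $t0, $t0, 1 → $t0=8-1=7
cmp $t0, 4  (cmp 7,4)
bgt body: taken
lw $t2, 0($t3) → $t2=M[4]=27
or $t2, $t2, 12 → $t2=27|12=31
add $t3, $t3, 4 → $t3=4+4=8
sub $t0, $t0, 1 → $t0=7-1=6
cmp $t0, 4  (cmp 6,4)
bgt body: taken
lw $t2, 0($t3) → $t2=M[8]=28
or $t2, $t2, 12 → $t2=28|12=28
add $t3, $t3, 4 → $t3=8+4=12
sub $t0, $t0, 1 → $t0=6-1=5
cmp $t0, 4  (cmp 5,4)
bgt body: taken
lw $t2, 0($t3) → $t2=M[12]=1
or $t2, $t2, 12 → $t2=1|12=13
add $t3, $t3, 4 → $t3=12+4=16
sub $t0, $t0, 1 → $t0=5-1=4
cmp $t0, 4  (cmp 4,4)
bgt body: not taken
halt.
Total executed instructions: 28.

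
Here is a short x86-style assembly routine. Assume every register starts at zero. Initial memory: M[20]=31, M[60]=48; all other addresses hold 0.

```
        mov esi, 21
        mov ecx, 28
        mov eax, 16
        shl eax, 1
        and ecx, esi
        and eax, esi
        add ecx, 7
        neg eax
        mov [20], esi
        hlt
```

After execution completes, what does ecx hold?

27

after mov esi, 21: esi=21
after mov ecx, 28: ecx=28
after mov eax, 16: eax=16
after shl eax, 1: eax=16<<1=32
after and ecx, esi: ecx=28&21=20
after and eax, esi: eax=32&21=0
after add ecx, 7: ecx=20+7=27
after neg eax: eax=-(0)=0
mov [20], esi → M[20]=21
halt.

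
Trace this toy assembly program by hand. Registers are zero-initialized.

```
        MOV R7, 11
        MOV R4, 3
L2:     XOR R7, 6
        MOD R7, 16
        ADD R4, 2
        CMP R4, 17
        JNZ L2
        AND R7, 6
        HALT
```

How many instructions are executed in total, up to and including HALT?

39

MOV R7, 11 → R7=11
MOV R4, 3 → R4=3
XOR R7, 6 → R7=11^6=13
MOD R7, 16 → R7=13%16=13
ADD R4, 2 → R4=3+2=5
CMP R4, 17  (cmp 5,17)
JNZ L2: taken
XOR R7, 6 → R7=13^6=11
MOD R7, 16 → R7=11%16=11
ADD R4, 2 → R4=5+2=7
CMP R4, 17  (cmp 7,17)
JNZ L2: taken
XOR R7, 6 → R7=11^6=13
MOD R7, 16 → R7=13%16=13
ADD R4, 2 → R4=7+2=9
CMP R4, 17  (cmp 9,17)
JNZ L2: taken
XOR R7, 6 → R7=13^6=11
MOD R7, 16 → R7=11%16=11
ADD R4, 2 → R4=9+2=11
CMP R4, 17  (cmp 11,17)
JNZ L2: taken
XOR R7, 6 → R7=11^6=13
MOD R7, 16 → R7=13%16=13
ADD R4, 2 → R4=11+2=13
CMP R4, 17  (cmp 13,17)
JNZ L2: taken
XOR R7, 6 → R7=13^6=11
MOD R7, 16 → R7=11%16=11
ADD R4, 2 → R4=13+2=15
CMP R4, 17  (cmp 15,17)
JNZ L2: taken
XOR R7, 6 → R7=11^6=13
MOD R7, 16 → R7=13%16=13
ADD R4, 2 → R4=15+2=17
CMP R4, 17  (cmp 17,17)
JNZ L2: not taken
AND R7, 6 → R7=13&6=4
halt.
Total executed instructions: 39.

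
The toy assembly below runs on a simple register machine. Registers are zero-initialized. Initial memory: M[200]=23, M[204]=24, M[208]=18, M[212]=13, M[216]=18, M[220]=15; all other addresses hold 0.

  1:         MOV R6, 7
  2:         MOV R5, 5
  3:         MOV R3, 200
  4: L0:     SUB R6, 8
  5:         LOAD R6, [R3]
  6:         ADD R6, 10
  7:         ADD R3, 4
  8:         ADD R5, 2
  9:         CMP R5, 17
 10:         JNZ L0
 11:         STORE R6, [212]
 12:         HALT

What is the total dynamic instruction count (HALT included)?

47

after MOV R6, 7: R6=7
after MOV R5, 5: R5=5
after MOV R3, 200: R3=200
after SUB R6, 8: R6=7-8=-1
after LOAD R6, [R3]: R6=M[200]=23
after ADD R6, 10: R6=23+10=33
after ADD R3, 4: R3=200+4=204
after ADD R5, 2: R5=5+2=7
CMP R5, 17  (cmp 7,17)
JNZ L0: taken
after SUB R6, 8: R6=33-8=25
after LOAD R6, [R3]: R6=M[204]=24
after ADD R6, 10: R6=24+10=34
after ADD R3, 4: R3=204+4=208
after ADD R5, 2: R5=7+2=9
CMP R5, 17  (cmp 9,17)
JNZ L0: taken
after SUB R6, 8: R6=34-8=26
after LOAD R6, [R3]: R6=M[208]=18
after ADD R6, 10: R6=18+10=28
after ADD R3, 4: R3=208+4=212
after ADD R5, 2: R5=9+2=11
CMP R5, 17  (cmp 11,17)
JNZ L0: taken
after SUB R6, 8: R6=28-8=20
after LOAD R6, [R3]: R6=M[212]=13
after ADD R6, 10: R6=13+10=23
after ADD R3, 4: R3=212+4=216
after ADD R5, 2: R5=11+2=13
CMP R5, 17  (cmp 13,17)
JNZ L0: taken
after SUB R6, 8: R6=23-8=15
after LOAD R6, [R3]: R6=M[216]=18
after ADD R6, 10: R6=18+10=28
after ADD R3, 4: R3=216+4=220
after ADD R5, 2: R5=13+2=15
CMP R5, 17  (cmp 15,17)
JNZ L0: taken
after SUB R6, 8: R6=28-8=20
after LOAD R6, [R3]: R6=M[220]=15
after ADD R6, 10: R6=15+10=25
after ADD R3, 4: R3=220+4=224
after ADD R5, 2: R5=15+2=17
CMP R5, 17  (cmp 17,17)
JNZ L0: not taken
STORE R6, [212] → M[212]=25
halt.
Total executed instructions: 47.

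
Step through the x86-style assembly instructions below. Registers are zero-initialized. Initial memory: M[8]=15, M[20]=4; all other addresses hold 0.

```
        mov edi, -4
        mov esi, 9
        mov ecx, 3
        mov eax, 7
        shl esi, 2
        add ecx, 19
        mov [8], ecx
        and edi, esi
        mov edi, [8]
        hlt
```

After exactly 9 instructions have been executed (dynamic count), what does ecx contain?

22

edi=-4
esi=9
ecx=3
eax=7
esi=9<<2=36
ecx=3+19=22
mov [8], ecx → M[8]=22
edi=(-4)&36=36
edi=M[8]=22
After step 9: ecx = 22.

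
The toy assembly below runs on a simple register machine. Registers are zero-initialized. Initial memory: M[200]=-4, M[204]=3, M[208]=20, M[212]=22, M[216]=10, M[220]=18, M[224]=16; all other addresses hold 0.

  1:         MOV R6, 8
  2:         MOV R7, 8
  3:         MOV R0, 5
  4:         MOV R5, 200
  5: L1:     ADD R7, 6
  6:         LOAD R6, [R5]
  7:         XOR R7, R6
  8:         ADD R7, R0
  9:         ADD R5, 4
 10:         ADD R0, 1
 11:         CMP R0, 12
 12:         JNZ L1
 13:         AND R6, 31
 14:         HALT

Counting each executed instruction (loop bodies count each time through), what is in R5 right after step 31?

after MOV R6, 8: R6=8
after MOV R7, 8: R7=8
after MOV R0, 5: R0=5
after MOV R5, 200: R5=200
after ADD R7, 6: R7=8+6=14
after LOAD R6, [R5]: R6=M[200]=-4
after XOR R7, R6: R7=14^(-4)=-14
after ADD R7, R0: R7=(-14)+5=-9
after ADD R5, 4: R5=200+4=204
after ADD R0, 1: R0=5+1=6
CMP R0, 12  (cmp 6,12)
JNZ L1: taken
after ADD R7, 6: R7=(-9)+6=-3
after LOAD R6, [R5]: R6=M[204]=3
after XOR R7, R6: R7=(-3)^3=-2
after ADD R7, R0: R7=(-2)+6=4
after ADD R5, 4: R5=204+4=208
after ADD R0, 1: R0=6+1=7
CMP R0, 12  (cmp 7,12)
JNZ L1: taken
after ADD R7, 6: R7=4+6=10
after LOAD R6, [R5]: R6=M[208]=20
after XOR R7, R6: R7=10^20=30
after ADD R7, R0: R7=30+7=37
after ADD R5, 4: R5=208+4=212
after ADD R0, 1: R0=7+1=8
CMP R0, 12  (cmp 8,12)
JNZ L1: taken
after ADD R7, 6: R7=37+6=43
after LOAD R6, [R5]: R6=M[212]=22
after XOR R7, R6: R7=43^22=61
After step 31: R5 = 212.

212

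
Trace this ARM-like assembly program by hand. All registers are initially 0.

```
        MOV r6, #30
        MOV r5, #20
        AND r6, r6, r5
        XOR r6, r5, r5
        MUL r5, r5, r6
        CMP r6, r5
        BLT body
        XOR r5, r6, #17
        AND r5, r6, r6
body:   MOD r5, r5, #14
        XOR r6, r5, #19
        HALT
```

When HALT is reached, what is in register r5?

after MOV r6, #30: r6=30
after MOV r5, #20: r5=20
after AND r6, r6, r5: r6=30&20=20
after XOR r6, r5, r5: r6=20^20=0
after MUL r5, r5, r6: r5=20*0=0
CMP r6, r5  (cmp 0,0)
BLT body: not taken
after XOR r5, r6, #17: r5=0^17=17
after AND r5, r6, r6: r5=0&0=0
after MOD r5, r5, #14: r5=0%14=0
after XOR r6, r5, #19: r6=0^19=19
halt.

0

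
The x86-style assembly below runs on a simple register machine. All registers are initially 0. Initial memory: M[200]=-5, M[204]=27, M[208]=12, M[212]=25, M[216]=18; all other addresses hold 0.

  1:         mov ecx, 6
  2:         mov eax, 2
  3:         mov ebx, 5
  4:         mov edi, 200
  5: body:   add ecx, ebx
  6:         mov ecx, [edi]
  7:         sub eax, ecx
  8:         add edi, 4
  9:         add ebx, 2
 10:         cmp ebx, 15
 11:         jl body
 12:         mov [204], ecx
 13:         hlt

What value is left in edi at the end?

220

mov ecx, 6 → ecx=6
mov eax, 2 → eax=2
mov ebx, 5 → ebx=5
mov edi, 200 → edi=200
add ecx, ebx → ecx=6+5=11
mov ecx, [edi] → ecx=M[200]=-5
sub eax, ecx → eax=2-(-5)=7
add edi, 4 → edi=200+4=204
add ebx, 2 → ebx=5+2=7
cmp ebx, 15  (cmp 7,15)
jl body: taken
add ecx, ebx → ecx=(-5)+7=2
mov ecx, [edi] → ecx=M[204]=27
sub eax, ecx → eax=7-27=-20
add edi, 4 → edi=204+4=208
add ebx, 2 → ebx=7+2=9
cmp ebx, 15  (cmp 9,15)
jl body: taken
add ecx, ebx → ecx=27+9=36
mov ecx, [edi] → ecx=M[208]=12
sub eax, ecx → eax=(-20)-12=-32
add edi, 4 → edi=208+4=212
add ebx, 2 → ebx=9+2=11
cmp ebx, 15  (cmp 11,15)
jl body: taken
add ecx, ebx → ecx=12+11=23
mov ecx, [edi] → ecx=M[212]=25
sub eax, ecx → eax=(-32)-25=-57
add edi, 4 → edi=212+4=216
add ebx, 2 → ebx=11+2=13
cmp ebx, 15  (cmp 13,15)
jl body: taken
add ecx, ebx → ecx=25+13=38
mov ecx, [edi] → ecx=M[216]=18
sub eax, ecx → eax=(-57)-18=-75
add edi, 4 → edi=216+4=220
add ebx, 2 → ebx=13+2=15
cmp ebx, 15  (cmp 15,15)
jl body: not taken
mov [204], ecx → M[204]=18
halt.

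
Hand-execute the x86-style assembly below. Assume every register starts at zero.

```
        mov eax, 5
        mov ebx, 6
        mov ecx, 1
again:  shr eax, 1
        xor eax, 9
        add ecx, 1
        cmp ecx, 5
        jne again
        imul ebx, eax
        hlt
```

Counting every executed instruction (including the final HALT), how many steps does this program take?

mov eax, 5 → eax=5
mov ebx, 6 → ebx=6
mov ecx, 1 → ecx=1
shr eax, 1 → eax=5>>1=2
xor eax, 9 → eax=2^9=11
add ecx, 1 → ecx=1+1=2
cmp ecx, 5  (cmp 2,5)
jne again: taken
shr eax, 1 → eax=11>>1=5
xor eax, 9 → eax=5^9=12
add ecx, 1 → ecx=2+1=3
cmp ecx, 5  (cmp 3,5)
jne again: taken
shr eax, 1 → eax=12>>1=6
xor eax, 9 → eax=6^9=15
add ecx, 1 → ecx=3+1=4
cmp ecx, 5  (cmp 4,5)
jne again: taken
shr eax, 1 → eax=15>>1=7
xor eax, 9 → eax=7^9=14
add ecx, 1 → ecx=4+1=5
cmp ecx, 5  (cmp 5,5)
jne again: not taken
imul ebx, eax → ebx=6*14=84
halt.
Total executed instructions: 25.

25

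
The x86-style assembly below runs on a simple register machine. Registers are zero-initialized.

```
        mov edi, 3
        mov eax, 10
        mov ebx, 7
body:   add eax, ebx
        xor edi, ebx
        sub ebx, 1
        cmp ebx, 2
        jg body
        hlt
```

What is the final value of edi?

0

mov edi, 3 → edi=3
mov eax, 10 → eax=10
mov ebx, 7 → ebx=7
add eax, ebx → eax=10+7=17
xor edi, ebx → edi=3^7=4
sub ebx, 1 → ebx=7-1=6
cmp ebx, 2  (cmp 6,2)
jg body: taken
add eax, ebx → eax=17+6=23
xor edi, ebx → edi=4^6=2
sub ebx, 1 → ebx=6-1=5
cmp ebx, 2  (cmp 5,2)
jg body: taken
add eax, ebx → eax=23+5=28
xor edi, ebx → edi=2^5=7
sub ebx, 1 → ebx=5-1=4
cmp ebx, 2  (cmp 4,2)
jg body: taken
add eax, ebx → eax=28+4=32
xor edi, ebx → edi=7^4=3
sub ebx, 1 → ebx=4-1=3
cmp ebx, 2  (cmp 3,2)
jg body: taken
add eax, ebx → eax=32+3=35
xor edi, ebx → edi=3^3=0
sub ebx, 1 → ebx=3-1=2
cmp ebx, 2  (cmp 2,2)
jg body: not taken
halt.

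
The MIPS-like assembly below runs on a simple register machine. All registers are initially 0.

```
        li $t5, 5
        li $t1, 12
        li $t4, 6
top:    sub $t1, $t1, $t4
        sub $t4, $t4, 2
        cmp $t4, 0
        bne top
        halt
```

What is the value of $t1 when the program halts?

li $t5, 5 → $t5=5
li $t1, 12 → $t1=12
li $t4, 6 → $t4=6
sub $t1, $t1, $t4 → $t1=12-6=6
sub $t4, $t4, 2 → $t4=6-2=4
cmp $t4, 0  (cmp 4,0)
bne top: taken
sub $t1, $t1, $t4 → $t1=6-4=2
sub $t4, $t4, 2 → $t4=4-2=2
cmp $t4, 0  (cmp 2,0)
bne top: taken
sub $t1, $t1, $t4 → $t1=2-2=0
sub $t4, $t4, 2 → $t4=2-2=0
cmp $t4, 0  (cmp 0,0)
bne top: not taken
halt.

0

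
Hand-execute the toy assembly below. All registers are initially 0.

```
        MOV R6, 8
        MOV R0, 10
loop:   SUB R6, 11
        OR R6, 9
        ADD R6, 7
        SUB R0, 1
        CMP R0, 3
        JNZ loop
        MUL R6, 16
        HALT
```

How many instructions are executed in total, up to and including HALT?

46

R6=8
R0=10
R6=8-11=-3
R6=(-3)|9=-3
R6=(-3)+7=4
R0=10-1=9
CMP R0, 3  (cmp 9,3)
JNZ loop: taken
R6=4-11=-7
R6=(-7)|9=-7
R6=(-7)+7=0
R0=9-1=8
CMP R0, 3  (cmp 8,3)
JNZ loop: taken
R6=0-11=-11
R6=(-11)|9=-3
R6=(-3)+7=4
R0=8-1=7
CMP R0, 3  (cmp 7,3)
JNZ loop: taken
R6=4-11=-7
R6=(-7)|9=-7
R6=(-7)+7=0
R0=7-1=6
CMP R0, 3  (cmp 6,3)
JNZ loop: taken
R6=0-11=-11
R6=(-11)|9=-3
R6=(-3)+7=4
R0=6-1=5
CMP R0, 3  (cmp 5,3)
JNZ loop: taken
R6=4-11=-7
R6=(-7)|9=-7
R6=(-7)+7=0
R0=5-1=4
CMP R0, 3  (cmp 4,3)
JNZ loop: taken
R6=0-11=-11
R6=(-11)|9=-3
R6=(-3)+7=4
R0=4-1=3
CMP R0, 3  (cmp 3,3)
JNZ loop: not taken
R6=4*16=64
halt.
Total executed instructions: 46.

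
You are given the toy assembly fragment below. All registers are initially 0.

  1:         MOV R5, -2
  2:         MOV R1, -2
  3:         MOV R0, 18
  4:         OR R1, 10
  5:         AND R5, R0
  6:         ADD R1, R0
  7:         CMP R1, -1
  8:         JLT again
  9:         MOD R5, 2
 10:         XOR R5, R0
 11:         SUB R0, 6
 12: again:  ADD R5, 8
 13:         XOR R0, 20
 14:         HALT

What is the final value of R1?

16

after MOV R5, -2: R5=-2
after MOV R1, -2: R1=-2
after MOV R0, 18: R0=18
after OR R1, 10: R1=(-2)|10=-2
after AND R5, R0: R5=(-2)&18=18
after ADD R1, R0: R1=(-2)+18=16
CMP R1, -1  (cmp 16,-1)
JLT again: not taken
after MOD R5, 2: R5=18%2=0
after XOR R5, R0: R5=0^18=18
after SUB R0, 6: R0=18-6=12
after ADD R5, 8: R5=18+8=26
after XOR R0, 20: R0=12^20=24
halt.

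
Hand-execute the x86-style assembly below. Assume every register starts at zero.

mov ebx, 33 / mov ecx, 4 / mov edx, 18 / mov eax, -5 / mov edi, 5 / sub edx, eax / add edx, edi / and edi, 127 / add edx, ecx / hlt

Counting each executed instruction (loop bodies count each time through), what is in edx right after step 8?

mov ebx, 33 → ebx=33
mov ecx, 4 → ecx=4
mov edx, 18 → edx=18
mov eax, -5 → eax=-5
mov edi, 5 → edi=5
sub edx, eax → edx=18-(-5)=23
add edx, edi → edx=23+5=28
and edi, 127 → edi=5&127=5
After step 8: edx = 28.

28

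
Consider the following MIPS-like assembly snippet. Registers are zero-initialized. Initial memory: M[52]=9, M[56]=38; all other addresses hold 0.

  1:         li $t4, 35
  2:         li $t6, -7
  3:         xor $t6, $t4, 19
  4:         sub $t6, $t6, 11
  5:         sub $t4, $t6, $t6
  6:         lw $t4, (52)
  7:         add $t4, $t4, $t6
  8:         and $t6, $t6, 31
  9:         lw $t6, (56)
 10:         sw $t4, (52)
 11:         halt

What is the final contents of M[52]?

$t4=35
$t6=-7
$t6=35^19=48
$t6=48-11=37
$t4=37-37=0
$t4=M[52]=9
$t4=9+37=46
$t6=37&31=5
$t6=M[56]=38
sw $t4, (52) → M[52]=46
halt.

46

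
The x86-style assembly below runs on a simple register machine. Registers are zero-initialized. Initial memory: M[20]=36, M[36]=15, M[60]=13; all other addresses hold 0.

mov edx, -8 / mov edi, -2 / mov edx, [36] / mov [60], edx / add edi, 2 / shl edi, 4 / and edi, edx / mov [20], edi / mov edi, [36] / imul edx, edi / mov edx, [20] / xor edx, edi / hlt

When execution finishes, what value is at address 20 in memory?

after mov edx, -8: edx=-8
after mov edi, -2: edi=-2
after mov edx, [36]: edx=M[36]=15
mov [60], edx → M[60]=15
after add edi, 2: edi=(-2)+2=0
after shl edi, 4: edi=0<<4=0
after and edi, edx: edi=0&15=0
mov [20], edi → M[20]=0
after mov edi, [36]: edi=M[36]=15
after imul edx, edi: edx=15*15=225
after mov edx, [20]: edx=M[20]=0
after xor edx, edi: edx=0^15=15
halt.

0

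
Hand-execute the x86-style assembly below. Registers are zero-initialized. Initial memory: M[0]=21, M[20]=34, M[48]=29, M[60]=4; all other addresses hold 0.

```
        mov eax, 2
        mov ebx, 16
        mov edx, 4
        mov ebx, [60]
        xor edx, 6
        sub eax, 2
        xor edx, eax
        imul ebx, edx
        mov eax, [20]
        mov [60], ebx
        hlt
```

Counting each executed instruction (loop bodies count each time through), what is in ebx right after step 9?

8

eax=2
ebx=16
edx=4
ebx=M[60]=4
edx=4^6=2
eax=2-2=0
edx=2^0=2
ebx=4*2=8
eax=M[20]=34
After step 9: ebx = 8.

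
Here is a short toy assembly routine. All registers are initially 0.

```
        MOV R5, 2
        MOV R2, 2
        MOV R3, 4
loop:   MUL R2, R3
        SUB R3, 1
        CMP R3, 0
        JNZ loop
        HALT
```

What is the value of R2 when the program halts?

R5=2
R2=2
R3=4
R2=2*4=8
R3=4-1=3
CMP R3, 0  (cmp 3,0)
JNZ loop: taken
R2=8*3=24
R3=3-1=2
CMP R3, 0  (cmp 2,0)
JNZ loop: taken
R2=24*2=48
R3=2-1=1
CMP R3, 0  (cmp 1,0)
JNZ loop: taken
R2=48*1=48
R3=1-1=0
CMP R3, 0  (cmp 0,0)
JNZ loop: not taken
halt.

48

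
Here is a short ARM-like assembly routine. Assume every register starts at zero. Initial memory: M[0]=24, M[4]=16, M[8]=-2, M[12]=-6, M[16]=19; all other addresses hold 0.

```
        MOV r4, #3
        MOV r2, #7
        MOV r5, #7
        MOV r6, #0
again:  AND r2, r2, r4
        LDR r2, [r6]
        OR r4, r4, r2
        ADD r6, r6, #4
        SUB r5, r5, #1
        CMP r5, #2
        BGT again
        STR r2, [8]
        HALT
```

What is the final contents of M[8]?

19

MOV r4, #3 → r4=3
MOV r2, #7 → r2=7
MOV r5, #7 → r5=7
MOV r6, #0 → r6=0
AND r2, r2, r4 → r2=7&3=3
LDR r2, [r6] → r2=M[0]=24
OR r4, r4, r2 → r4=3|24=27
ADD r6, r6, #4 → r6=0+4=4
SUB r5, r5, #1 → r5=7-1=6
CMP r5, #2  (cmp 6,2)
BGT again: taken
AND r2, r2, r4 → r2=24&27=24
LDR r2, [r6] → r2=M[4]=16
OR r4, r4, r2 → r4=27|16=27
ADD r6, r6, #4 → r6=4+4=8
SUB r5, r5, #1 → r5=6-1=5
CMP r5, #2  (cmp 5,2)
BGT again: taken
AND r2, r2, r4 → r2=16&27=16
LDR r2, [r6] → r2=M[8]=-2
OR r4, r4, r2 → r4=27|(-2)=-1
ADD r6, r6, #4 → r6=8+4=12
SUB r5, r5, #1 → r5=5-1=4
CMP r5, #2  (cmp 4,2)
BGT again: taken
AND r2, r2, r4 → r2=(-2)&(-1)=-2
LDR r2, [r6] → r2=M[12]=-6
OR r4, r4, r2 → r4=(-1)|(-6)=-1
ADD r6, r6, #4 → r6=12+4=16
SUB r5, r5, #1 → r5=4-1=3
CMP r5, #2  (cmp 3,2)
BGT again: taken
AND r2, r2, r4 → r2=(-6)&(-1)=-6
LDR r2, [r6] → r2=M[16]=19
OR r4, r4, r2 → r4=(-1)|19=-1
ADD r6, r6, #4 → r6=16+4=20
SUB r5, r5, #1 → r5=3-1=2
CMP r5, #2  (cmp 2,2)
BGT again: not taken
STR r2, [8] → M[8]=19
halt.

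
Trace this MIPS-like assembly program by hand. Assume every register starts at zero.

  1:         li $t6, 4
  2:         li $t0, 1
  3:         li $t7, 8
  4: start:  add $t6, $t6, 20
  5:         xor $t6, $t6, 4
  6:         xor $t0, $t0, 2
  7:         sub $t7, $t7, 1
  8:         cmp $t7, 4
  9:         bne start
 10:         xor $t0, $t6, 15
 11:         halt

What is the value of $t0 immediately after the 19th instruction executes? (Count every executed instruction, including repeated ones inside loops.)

3

li $t6, 4 → $t6=4
li $t0, 1 → $t0=1
li $t7, 8 → $t7=8
add $t6, $t6, 20 → $t6=4+20=24
xor $t6, $t6, 4 → $t6=24^4=28
xor $t0, $t0, 2 → $t0=1^2=3
sub $t7, $t7, 1 → $t7=8-1=7
cmp $t7, 4  (cmp 7,4)
bne start: taken
add $t6, $t6, 20 → $t6=28+20=48
xor $t6, $t6, 4 → $t6=48^4=52
xor $t0, $t0, 2 → $t0=3^2=1
sub $t7, $t7, 1 → $t7=7-1=6
cmp $t7, 4  (cmp 6,4)
bne start: taken
add $t6, $t6, 20 → $t6=52+20=72
xor $t6, $t6, 4 → $t6=72^4=76
xor $t0, $t0, 2 → $t0=1^2=3
sub $t7, $t7, 1 → $t7=6-1=5
After step 19: $t0 = 3.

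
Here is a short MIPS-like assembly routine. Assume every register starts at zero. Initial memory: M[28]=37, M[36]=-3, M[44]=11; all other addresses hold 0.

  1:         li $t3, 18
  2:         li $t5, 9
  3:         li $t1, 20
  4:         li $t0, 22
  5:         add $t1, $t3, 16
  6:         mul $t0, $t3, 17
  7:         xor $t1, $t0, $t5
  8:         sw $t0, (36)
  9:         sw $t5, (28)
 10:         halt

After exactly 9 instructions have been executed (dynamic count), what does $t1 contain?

li $t3, 18 → $t3=18
li $t5, 9 → $t5=9
li $t1, 20 → $t1=20
li $t0, 22 → $t0=22
add $t1, $t3, 16 → $t1=18+16=34
mul $t0, $t3, 17 → $t0=18*17=306
xor $t1, $t0, $t5 → $t1=306^9=315
sw $t0, (36) → M[36]=306
sw $t5, (28) → M[28]=9
After step 9: $t1 = 315.

315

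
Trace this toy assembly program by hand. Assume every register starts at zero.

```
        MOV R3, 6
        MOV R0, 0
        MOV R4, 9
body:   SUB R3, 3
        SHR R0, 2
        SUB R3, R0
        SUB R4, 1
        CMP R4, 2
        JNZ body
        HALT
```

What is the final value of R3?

-15

after MOV R3, 6: R3=6
after MOV R0, 0: R0=0
after MOV R4, 9: R4=9
after SUB R3, 3: R3=6-3=3
after SHR R0, 2: R0=0>>2=0
after SUB R3, R0: R3=3-0=3
after SUB R4, 1: R4=9-1=8
CMP R4, 2  (cmp 8,2)
JNZ body: taken
after SUB R3, 3: R3=3-3=0
after SHR R0, 2: R0=0>>2=0
after SUB R3, R0: R3=0-0=0
after SUB R4, 1: R4=8-1=7
CMP R4, 2  (cmp 7,2)
JNZ body: taken
after SUB R3, 3: R3=0-3=-3
after SHR R0, 2: R0=0>>2=0
after SUB R3, R0: R3=(-3)-0=-3
after SUB R4, 1: R4=7-1=6
CMP R4, 2  (cmp 6,2)
JNZ body: taken
after SUB R3, 3: R3=(-3)-3=-6
after SHR R0, 2: R0=0>>2=0
after SUB R3, R0: R3=(-6)-0=-6
after SUB R4, 1: R4=6-1=5
CMP R4, 2  (cmp 5,2)
JNZ body: taken
after SUB R3, 3: R3=(-6)-3=-9
after SHR R0, 2: R0=0>>2=0
after SUB R3, R0: R3=(-9)-0=-9
after SUB R4, 1: R4=5-1=4
CMP R4, 2  (cmp 4,2)
JNZ body: taken
after SUB R3, 3: R3=(-9)-3=-12
after SHR R0, 2: R0=0>>2=0
after SUB R3, R0: R3=(-12)-0=-12
after SUB R4, 1: R4=4-1=3
CMP R4, 2  (cmp 3,2)
JNZ body: taken
after SUB R3, 3: R3=(-12)-3=-15
after SHR R0, 2: R0=0>>2=0
after SUB R3, R0: R3=(-15)-0=-15
after SUB R4, 1: R4=3-1=2
CMP R4, 2  (cmp 2,2)
JNZ body: not taken
halt.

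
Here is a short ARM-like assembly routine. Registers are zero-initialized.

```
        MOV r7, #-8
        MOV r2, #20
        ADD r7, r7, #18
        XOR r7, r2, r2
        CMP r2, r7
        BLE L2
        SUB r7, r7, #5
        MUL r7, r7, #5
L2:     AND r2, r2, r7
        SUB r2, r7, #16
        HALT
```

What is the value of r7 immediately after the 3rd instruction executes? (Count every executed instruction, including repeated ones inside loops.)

MOV r7, #-8 → r7=-8
MOV r2, #20 → r2=20
ADD r7, r7, #18 → r7=(-8)+18=10
After step 3: r7 = 10.

10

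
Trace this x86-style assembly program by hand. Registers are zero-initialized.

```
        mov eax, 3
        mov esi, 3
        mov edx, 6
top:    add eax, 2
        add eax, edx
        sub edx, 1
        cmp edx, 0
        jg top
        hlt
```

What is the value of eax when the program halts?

36

mov eax, 3 → eax=3
mov esi, 3 → esi=3
mov edx, 6 → edx=6
add eax, 2 → eax=3+2=5
add eax, edx → eax=5+6=11
sub edx, 1 → edx=6-1=5
cmp edx, 0  (cmp 5,0)
jg top: taken
add eax, 2 → eax=11+2=13
add eax, edx → eax=13+5=18
sub edx, 1 → edx=5-1=4
cmp edx, 0  (cmp 4,0)
jg top: taken
add eax, 2 → eax=18+2=20
add eax, edx → eax=20+4=24
sub edx, 1 → edx=4-1=3
cmp edx, 0  (cmp 3,0)
jg top: taken
add eax, 2 → eax=24+2=26
add eax, edx → eax=26+3=29
sub edx, 1 → edx=3-1=2
cmp edx, 0  (cmp 2,0)
jg top: taken
add eax, 2 → eax=29+2=31
add eax, edx → eax=31+2=33
sub edx, 1 → edx=2-1=1
cmp edx, 0  (cmp 1,0)
jg top: taken
add eax, 2 → eax=33+2=35
add eax, edx → eax=35+1=36
sub edx, 1 → edx=1-1=0
cmp edx, 0  (cmp 0,0)
jg top: not taken
halt.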